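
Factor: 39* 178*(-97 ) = -673374 = - 2^1*3^1*13^1*89^1*97^1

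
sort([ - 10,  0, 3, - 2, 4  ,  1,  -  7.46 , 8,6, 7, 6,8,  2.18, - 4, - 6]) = [ - 10, - 7.46, - 6, - 4, - 2, 0,1,  2.18,3, 4, 6, 6,7, 8,8 ]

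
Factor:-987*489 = - 3^2*7^1 * 47^1*163^1=- 482643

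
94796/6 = 47398/3 = 15799.33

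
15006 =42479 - 27473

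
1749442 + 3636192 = 5385634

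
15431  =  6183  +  9248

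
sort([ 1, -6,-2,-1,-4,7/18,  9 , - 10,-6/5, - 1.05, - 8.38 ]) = [ - 10, - 8.38, - 6,-4,-2, - 6/5, - 1.05,  -  1, 7/18, 1, 9 ] 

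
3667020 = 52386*70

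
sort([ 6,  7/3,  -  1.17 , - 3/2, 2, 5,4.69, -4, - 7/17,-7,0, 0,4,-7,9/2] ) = [ - 7, - 7, -4, - 3/2, - 1.17,-7/17 , 0, 0 , 2,7/3, 4,9/2, 4.69, 5,6]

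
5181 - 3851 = 1330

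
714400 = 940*760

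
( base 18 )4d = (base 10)85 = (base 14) 61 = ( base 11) 78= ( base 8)125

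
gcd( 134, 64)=2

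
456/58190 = 228/29095 = 0.01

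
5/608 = 5/608 = 0.01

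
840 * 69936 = 58746240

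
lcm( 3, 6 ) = 6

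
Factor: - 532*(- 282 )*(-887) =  - 2^3*3^1*7^1 * 19^1*47^1*887^1  =  - 133071288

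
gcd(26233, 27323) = 1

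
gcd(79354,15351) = 1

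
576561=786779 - 210218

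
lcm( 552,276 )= 552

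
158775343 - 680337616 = - 521562273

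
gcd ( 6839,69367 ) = 977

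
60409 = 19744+40665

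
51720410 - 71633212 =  - 19912802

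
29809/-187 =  - 29809/187 =-  159.41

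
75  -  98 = - 23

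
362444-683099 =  -320655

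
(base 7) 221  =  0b1110001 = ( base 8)161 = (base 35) 38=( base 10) 113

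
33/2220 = 11/740 =0.01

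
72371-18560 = 53811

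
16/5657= 16/5657 = 0.00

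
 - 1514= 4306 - 5820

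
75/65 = 15/13 = 1.15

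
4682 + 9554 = 14236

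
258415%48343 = 16700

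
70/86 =35/43 =0.81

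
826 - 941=-115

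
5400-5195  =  205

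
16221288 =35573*456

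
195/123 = 1 + 24/41 = 1.59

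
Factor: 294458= 2^1 * 147229^1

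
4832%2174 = 484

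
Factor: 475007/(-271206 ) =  - 2^(-1)*3^( - 2 ) * 19^( - 1 )*599^1 = -599/342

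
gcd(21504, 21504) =21504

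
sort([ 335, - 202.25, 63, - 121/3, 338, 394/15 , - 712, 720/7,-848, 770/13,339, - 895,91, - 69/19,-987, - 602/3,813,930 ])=[ - 987, - 895,-848,-712 , - 202.25  , - 602/3, - 121/3, - 69/19, 394/15, 770/13, 63,91, 720/7,335, 338, 339,  813, 930]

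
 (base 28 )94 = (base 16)100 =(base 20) cg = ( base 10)256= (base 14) 144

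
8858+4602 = 13460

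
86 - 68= 18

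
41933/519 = 41933/519 = 80.80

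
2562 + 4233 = 6795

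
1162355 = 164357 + 997998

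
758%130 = 108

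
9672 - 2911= 6761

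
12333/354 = 4111/118  =  34.84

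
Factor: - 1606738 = -2^1*7^1*17^1 * 43^1 * 157^1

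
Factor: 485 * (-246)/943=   -  2910/23=-2^1 * 3^1*5^1*23^( - 1 ) * 97^1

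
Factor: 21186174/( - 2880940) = -2^(-1)*3^1*5^(-1)*23^1*283^( - 1)*509^( - 1)*153523^1 = - 10593087/1440470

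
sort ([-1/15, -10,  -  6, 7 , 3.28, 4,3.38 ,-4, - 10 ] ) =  [  -  10 , - 10, -6,-4,-1/15,3.28, 3.38, 4, 7] 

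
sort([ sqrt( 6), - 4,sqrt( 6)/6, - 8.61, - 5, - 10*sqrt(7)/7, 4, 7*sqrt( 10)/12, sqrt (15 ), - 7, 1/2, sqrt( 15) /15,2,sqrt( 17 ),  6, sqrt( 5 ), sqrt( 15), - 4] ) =[ - 8.61,-7, - 5, - 4, - 4,  -  10 * sqrt(7)/7, sqrt(15)/15, sqrt(6 )/6, 1/2, 7*sqrt( 10 ) /12,2,sqrt( 5 ), sqrt( 6) , sqrt(15),sqrt(15), 4, sqrt (17 ), 6 ]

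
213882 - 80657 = 133225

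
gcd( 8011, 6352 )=1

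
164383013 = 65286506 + 99096507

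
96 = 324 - 228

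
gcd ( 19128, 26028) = 12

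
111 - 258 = -147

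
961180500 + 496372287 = 1457552787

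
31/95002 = 31/95002  =  0.00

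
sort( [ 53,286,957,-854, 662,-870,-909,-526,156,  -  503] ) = [  -  909,-870, - 854, - 526, - 503 , 53 , 156, 286,662,957 ] 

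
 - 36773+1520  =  -35253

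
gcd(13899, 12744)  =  3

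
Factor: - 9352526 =-2^1 * 397^1 * 11779^1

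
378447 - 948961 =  - 570514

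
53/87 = 53/87 = 0.61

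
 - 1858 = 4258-6116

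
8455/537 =15 + 400/537 = 15.74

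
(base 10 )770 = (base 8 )1402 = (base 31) oq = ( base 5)11040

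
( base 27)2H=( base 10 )71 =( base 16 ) 47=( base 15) 4B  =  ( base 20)3b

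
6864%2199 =267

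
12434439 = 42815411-30380972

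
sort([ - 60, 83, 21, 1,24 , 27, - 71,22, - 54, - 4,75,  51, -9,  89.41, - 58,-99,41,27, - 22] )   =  [ - 99, - 71, - 60 , - 58, - 54, - 22 , - 9, - 4,1,21,22,24,27,27, 41,51,75,83,89.41]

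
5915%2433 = 1049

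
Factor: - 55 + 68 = 13^1=13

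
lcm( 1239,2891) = 8673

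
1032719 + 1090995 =2123714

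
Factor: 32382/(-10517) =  - 2^1 * 3^2*7^1*13^ ( -1 )*257^1*809^ (-1)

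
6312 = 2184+4128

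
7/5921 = 7/5921 = 0.00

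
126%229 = 126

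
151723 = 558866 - 407143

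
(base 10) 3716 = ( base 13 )18CB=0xe84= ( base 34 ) 37a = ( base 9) 5078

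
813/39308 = 813/39308 = 0.02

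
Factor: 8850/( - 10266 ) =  - 25/29= - 5^2*29^ ( - 1)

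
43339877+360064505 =403404382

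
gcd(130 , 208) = 26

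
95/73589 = 95/73589 = 0.00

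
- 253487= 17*( - 14911)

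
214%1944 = 214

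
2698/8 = 1349/4 = 337.25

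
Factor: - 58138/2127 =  - 82/3=   -2^1* 3^( - 1 ) * 41^1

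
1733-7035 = -5302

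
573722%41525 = 33897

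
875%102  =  59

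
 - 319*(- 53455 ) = 17052145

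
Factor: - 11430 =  - 2^1*3^2  *5^1*127^1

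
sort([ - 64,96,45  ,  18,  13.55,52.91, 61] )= [ - 64  ,  13.55,18,45,52.91,61, 96] 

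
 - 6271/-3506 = 1 + 2765/3506 = 1.79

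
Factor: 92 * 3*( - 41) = - 11316 = - 2^2*3^1 * 23^1*41^1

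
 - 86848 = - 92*944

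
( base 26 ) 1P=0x33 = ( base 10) 51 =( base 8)63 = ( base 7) 102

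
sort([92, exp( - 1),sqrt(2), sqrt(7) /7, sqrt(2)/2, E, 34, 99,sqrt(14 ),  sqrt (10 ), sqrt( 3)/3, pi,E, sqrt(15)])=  [ exp( - 1 ), sqrt(7 )/7, sqrt( 3) /3, sqrt(2 )/2, sqrt( 2 ), E , E, pi, sqrt(10), sqrt(14) , sqrt( 15), 34, 92, 99] 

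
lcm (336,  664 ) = 27888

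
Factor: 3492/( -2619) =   -  2^2*3^( - 1) = - 4/3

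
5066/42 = 2533/21 = 120.62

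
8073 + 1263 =9336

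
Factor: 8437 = 11^1*13^1*59^1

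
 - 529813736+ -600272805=  -  1130086541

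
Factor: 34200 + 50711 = 19^1 * 41^1*109^1 = 84911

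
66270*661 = 43804470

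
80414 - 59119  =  21295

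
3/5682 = 1/1894 = 0.00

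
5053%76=37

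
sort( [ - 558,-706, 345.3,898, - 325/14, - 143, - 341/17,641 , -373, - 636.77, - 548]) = [  -  706 ,-636.77, - 558,-548, - 373, - 143, - 325/14, - 341/17, 345.3,641 , 898 ]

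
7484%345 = 239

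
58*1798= 104284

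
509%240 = 29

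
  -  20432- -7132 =  -  13300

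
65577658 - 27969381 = 37608277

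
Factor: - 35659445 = -5^1*7131889^1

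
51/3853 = 51/3853  =  0.01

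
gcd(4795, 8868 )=1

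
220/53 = 4 + 8/53  =  4.15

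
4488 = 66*68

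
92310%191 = 57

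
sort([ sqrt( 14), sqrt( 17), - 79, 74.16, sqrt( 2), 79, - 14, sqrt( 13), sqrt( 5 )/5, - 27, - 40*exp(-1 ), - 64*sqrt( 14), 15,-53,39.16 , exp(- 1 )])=[  -  64*sqrt( 14 ), - 79, - 53, - 27, - 40*exp( - 1),-14, exp( - 1), sqrt(5)/5,sqrt( 2) , sqrt( 13 ), sqrt( 14),sqrt(17),  15, 39.16 , 74.16,79]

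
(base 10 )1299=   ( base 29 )1fn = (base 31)1AS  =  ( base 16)513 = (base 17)487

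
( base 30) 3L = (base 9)133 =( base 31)3i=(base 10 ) 111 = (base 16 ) 6f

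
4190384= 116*36124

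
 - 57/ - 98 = 57/98 = 0.58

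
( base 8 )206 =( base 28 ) 4M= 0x86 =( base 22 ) 62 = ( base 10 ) 134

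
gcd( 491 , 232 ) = 1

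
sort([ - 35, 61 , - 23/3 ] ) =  [ - 35,-23/3 , 61 ] 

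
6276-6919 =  - 643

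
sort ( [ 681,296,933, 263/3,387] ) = [ 263/3,296,387,681, 933]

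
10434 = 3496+6938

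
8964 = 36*249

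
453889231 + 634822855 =1088712086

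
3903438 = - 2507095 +6410533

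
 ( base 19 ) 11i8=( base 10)7570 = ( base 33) 6vd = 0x1d92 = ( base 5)220240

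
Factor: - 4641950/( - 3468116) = 2^( - 1)*5^2 * 127^( - 1)*263^1*353^1 * 6827^ ( - 1) = 2320975/1734058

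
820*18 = 14760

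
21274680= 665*31992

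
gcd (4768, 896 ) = 32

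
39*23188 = 904332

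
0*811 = 0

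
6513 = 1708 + 4805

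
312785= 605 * 517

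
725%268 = 189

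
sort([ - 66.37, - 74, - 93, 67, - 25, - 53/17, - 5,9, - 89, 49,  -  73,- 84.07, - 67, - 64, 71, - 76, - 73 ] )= [  -  93, - 89, - 84.07, - 76,-74 , - 73,-73, - 67, - 66.37, - 64, - 25, - 5, - 53/17 , 9, 49,  67, 71]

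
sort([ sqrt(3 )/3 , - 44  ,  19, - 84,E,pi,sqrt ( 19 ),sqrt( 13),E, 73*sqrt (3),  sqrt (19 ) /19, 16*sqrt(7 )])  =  [ - 84, - 44, sqrt(19) /19, sqrt( 3)/3, E, E, pi,sqrt(13), sqrt( 19),  19, 16*sqrt( 7) , 73*sqrt( 3) ]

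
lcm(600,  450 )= 1800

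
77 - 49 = 28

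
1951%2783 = 1951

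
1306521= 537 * 2433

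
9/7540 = 9/7540 = 0.00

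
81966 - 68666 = 13300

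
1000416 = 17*58848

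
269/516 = 269/516 = 0.52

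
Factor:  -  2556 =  - 2^2*3^2*71^1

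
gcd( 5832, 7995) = 3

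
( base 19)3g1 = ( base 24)29K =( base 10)1388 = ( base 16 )56C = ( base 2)10101101100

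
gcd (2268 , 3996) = 108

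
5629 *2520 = 14185080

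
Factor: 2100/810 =70/27 = 2^1*3^ ( - 3)*5^1*7^1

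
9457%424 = 129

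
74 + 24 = 98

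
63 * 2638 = 166194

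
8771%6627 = 2144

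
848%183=116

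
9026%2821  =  563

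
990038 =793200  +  196838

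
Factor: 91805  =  5^1*7^1*43^1*61^1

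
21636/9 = 2404 = 2404.00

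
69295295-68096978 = 1198317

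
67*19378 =1298326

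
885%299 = 287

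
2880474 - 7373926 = -4493452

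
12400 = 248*50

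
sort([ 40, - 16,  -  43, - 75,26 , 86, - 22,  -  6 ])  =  [-75, - 43, - 22,-16, - 6,  26,40,86]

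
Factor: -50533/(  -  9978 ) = 2^( - 1 )* 3^( - 1 )*7^1*1663^ ( - 1) *7219^1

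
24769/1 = 24769 = 24769.00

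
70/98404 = 35/49202 = 0.00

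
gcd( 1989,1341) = 9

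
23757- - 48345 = 72102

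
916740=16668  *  55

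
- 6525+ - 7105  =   - 13630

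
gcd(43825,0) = 43825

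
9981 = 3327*3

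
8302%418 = 360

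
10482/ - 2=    - 5241/1 =-5241.00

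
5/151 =5/151 = 0.03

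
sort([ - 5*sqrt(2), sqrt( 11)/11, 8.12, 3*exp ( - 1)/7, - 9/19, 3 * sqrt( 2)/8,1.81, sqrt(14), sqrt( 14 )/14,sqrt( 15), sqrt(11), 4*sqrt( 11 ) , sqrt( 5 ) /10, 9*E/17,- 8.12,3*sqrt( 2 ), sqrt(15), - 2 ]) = [ - 8.12, - 5 *sqrt( 2), - 2, - 9/19,  3*exp( - 1)/7,sqrt (5 )/10, sqrt( 14) /14, sqrt( 11)/11, 3  *  sqrt( 2)/8,9*E/17, 1.81,sqrt(11), sqrt(14 ), sqrt(15),  sqrt(15), 3*sqrt(2 ),8.12, 4*sqrt(11 ) ]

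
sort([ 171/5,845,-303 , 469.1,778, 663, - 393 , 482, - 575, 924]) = [-575, - 393, - 303,171/5, 469.1,482,663,  778, 845, 924]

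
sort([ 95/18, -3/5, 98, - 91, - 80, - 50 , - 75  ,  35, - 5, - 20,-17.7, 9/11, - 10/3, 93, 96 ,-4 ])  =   [ -91,-80, - 75, - 50,-20 , - 17.7, - 5, - 4,  -  10/3 , - 3/5,9/11,  95/18,  35,93, 96, 98]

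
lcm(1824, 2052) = 16416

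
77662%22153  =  11203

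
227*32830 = 7452410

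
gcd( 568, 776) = 8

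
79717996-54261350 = 25456646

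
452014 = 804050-352036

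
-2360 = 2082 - 4442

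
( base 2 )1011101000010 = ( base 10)5954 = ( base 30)6ie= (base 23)B5K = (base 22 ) c6e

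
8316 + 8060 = 16376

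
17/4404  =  17/4404 = 0.00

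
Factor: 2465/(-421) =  - 5^1*17^1*29^1*421^ ( - 1 ) 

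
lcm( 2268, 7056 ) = 63504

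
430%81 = 25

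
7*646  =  4522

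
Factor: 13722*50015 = 686305830= 2^1*3^1*5^1  *  7^1 * 1429^1 *2287^1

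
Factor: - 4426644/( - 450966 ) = 2^1*293^1 * 1259^1*75161^ (-1) = 737774/75161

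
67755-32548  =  35207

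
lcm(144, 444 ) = 5328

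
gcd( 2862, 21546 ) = 54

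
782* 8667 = 6777594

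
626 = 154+472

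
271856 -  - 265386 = 537242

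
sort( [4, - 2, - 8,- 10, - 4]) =[ -10, - 8, - 4, - 2, 4]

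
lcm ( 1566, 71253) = 142506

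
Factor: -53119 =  - 11^2*439^1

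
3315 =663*5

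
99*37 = 3663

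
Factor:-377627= - 89^1*4243^1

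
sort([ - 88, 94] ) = [ - 88, 94] 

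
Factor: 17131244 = 2^2 * 13^1* 241^1*1367^1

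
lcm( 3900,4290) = 42900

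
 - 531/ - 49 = 531/49 = 10.84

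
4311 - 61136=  - 56825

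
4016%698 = 526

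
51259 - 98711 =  - 47452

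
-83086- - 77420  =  -5666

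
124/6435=124/6435 = 0.02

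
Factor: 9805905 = 3^2*5^1*217909^1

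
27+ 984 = 1011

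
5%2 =1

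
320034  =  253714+66320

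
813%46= 31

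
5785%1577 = 1054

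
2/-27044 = -1 + 13521/13522 = -0.00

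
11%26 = 11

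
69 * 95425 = 6584325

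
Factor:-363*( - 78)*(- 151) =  - 2^1*3^2*11^2*13^1*151^1  =  - 4275414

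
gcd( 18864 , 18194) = 2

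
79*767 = 60593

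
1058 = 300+758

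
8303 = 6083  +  2220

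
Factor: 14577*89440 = 2^5*3^1*5^1 * 13^1*43^2*113^1 = 1303766880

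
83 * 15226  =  1263758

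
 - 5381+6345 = 964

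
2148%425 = 23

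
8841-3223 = 5618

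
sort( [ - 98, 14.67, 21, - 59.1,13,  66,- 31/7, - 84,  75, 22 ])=[ - 98, - 84 , - 59.1,- 31/7, 13 , 14.67,21 , 22  ,  66, 75]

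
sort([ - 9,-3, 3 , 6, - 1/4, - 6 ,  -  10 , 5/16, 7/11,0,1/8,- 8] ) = [ -10, -9,  -  8,  -  6, - 3, - 1/4, 0, 1/8, 5/16,7/11, 3,6 ] 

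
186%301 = 186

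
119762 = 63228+56534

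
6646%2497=1652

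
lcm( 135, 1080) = 1080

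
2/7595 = 2/7595 = 0.00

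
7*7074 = 49518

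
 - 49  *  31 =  -1519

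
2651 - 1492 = 1159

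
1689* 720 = 1216080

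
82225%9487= 6329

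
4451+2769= 7220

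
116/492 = 29/123 = 0.24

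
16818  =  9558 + 7260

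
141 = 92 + 49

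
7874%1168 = 866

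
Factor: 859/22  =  2^(-1)*11^( - 1)*859^1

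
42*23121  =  971082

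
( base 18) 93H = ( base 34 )2JT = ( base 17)a5c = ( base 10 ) 2987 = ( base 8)5653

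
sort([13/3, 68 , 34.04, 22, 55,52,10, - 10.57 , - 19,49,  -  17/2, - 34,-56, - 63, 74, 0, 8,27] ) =[ - 63, - 56, - 34,- 19, - 10.57,-17/2,0, 13/3,  8 , 10,22,27, 34.04 , 49,52, 55 , 68,74 ] 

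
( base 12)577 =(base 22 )1EJ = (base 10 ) 811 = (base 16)32B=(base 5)11221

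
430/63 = 6 + 52/63 = 6.83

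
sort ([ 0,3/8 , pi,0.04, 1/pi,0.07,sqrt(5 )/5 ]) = [0,  0.04 , 0.07, 1/pi, 3/8  ,  sqrt (5)/5, pi ] 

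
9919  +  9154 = 19073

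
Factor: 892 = 2^2*223^1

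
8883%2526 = 1305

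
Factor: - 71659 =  - 7^1*29^1*353^1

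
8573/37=8573/37=231.70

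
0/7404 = 0 =0.00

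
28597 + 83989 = 112586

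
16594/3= 5531+ 1/3 = 5531.33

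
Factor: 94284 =2^2*3^5*97^1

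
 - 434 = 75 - 509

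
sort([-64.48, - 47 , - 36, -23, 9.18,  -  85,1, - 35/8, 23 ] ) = [ - 85, - 64.48,  -  47,-36, - 23,- 35/8  ,  1, 9.18,23 ] 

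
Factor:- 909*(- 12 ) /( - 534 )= - 1818/89 = - 2^1*3^2*89^( - 1)*101^1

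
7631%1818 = 359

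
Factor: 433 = 433^1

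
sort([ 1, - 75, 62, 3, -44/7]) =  [ - 75, - 44/7, 1,3 , 62 ] 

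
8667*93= 806031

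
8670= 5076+3594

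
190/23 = 190/23  =  8.26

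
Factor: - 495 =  - 3^2 * 5^1  *11^1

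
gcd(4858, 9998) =2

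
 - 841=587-1428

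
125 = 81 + 44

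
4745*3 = 14235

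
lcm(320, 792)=31680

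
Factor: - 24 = -2^3*3^1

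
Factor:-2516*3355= - 8441180 = -2^2 * 5^1*11^1 * 17^1*37^1 *61^1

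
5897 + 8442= 14339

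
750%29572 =750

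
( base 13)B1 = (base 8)220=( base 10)144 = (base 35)44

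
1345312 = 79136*17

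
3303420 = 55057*60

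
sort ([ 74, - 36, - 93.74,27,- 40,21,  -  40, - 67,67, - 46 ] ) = [  -  93.74, - 67, - 46, - 40,  -  40 , - 36,21,27,67,  74]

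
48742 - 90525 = -41783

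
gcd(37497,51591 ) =87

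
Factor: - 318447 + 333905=2^1*59^1*131^1 =15458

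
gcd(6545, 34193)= 1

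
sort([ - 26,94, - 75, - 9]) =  [-75, - 26, - 9,94]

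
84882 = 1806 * 47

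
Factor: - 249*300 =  - 2^2  *3^2*5^2 * 83^1  =  -74700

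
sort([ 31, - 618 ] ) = [- 618 , 31 ]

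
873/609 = 291/203 = 1.43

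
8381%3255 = 1871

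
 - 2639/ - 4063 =2639/4063  =  0.65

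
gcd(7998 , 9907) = 1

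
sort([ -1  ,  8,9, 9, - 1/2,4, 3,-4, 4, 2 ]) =[ - 4,-1,-1/2,  2, 3, 4, 4, 8,9, 9 ]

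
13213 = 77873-64660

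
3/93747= 1/31249 = 0.00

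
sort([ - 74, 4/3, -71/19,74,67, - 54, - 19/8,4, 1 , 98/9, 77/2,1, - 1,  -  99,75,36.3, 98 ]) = [ - 99, - 74, - 54,-71/19, - 19/8, - 1,1,1,4/3, 4, 98/9, 36.3, 77/2,67,74,75,  98 ]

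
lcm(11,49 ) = 539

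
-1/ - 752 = 1/752 = 0.00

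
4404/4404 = 1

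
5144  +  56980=62124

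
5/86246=5/86246 = 0.00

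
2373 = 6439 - 4066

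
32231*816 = 26300496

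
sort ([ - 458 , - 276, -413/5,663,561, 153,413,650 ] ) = [ - 458, - 276, - 413/5, 153,413,561,650,663] 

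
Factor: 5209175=5^2*208367^1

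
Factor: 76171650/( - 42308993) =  - 2^1*3^1 * 5^2*31^1*16381^1*42308993^(- 1)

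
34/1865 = 34/1865 = 0.02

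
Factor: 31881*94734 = 3020214654 = 2^1*3^3 * 19^1*277^1*10627^1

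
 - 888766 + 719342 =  - 169424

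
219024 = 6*36504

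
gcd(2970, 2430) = 270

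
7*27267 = 190869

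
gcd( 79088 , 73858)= 2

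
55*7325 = 402875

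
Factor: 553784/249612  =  2^1*3^( - 1 )*7^1 * 29^1*61^( - 1)  =  406/183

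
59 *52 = 3068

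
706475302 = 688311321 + 18163981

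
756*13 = 9828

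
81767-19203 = 62564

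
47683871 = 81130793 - 33446922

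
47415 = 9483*5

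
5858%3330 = 2528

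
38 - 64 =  - 26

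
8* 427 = 3416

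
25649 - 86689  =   - 61040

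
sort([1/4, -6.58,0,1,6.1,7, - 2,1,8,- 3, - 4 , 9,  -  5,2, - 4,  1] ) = [  -  6.58,- 5 , - 4,- 4, - 3,  -  2,0 , 1/4,  1,1, 1,  2,  6.1,7 , 8, 9 ] 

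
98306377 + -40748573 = 57557804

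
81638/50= 40819/25 = 1632.76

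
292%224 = 68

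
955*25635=24481425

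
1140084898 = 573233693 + 566851205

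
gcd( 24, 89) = 1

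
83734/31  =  2701 + 3/31 = 2701.10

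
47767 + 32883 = 80650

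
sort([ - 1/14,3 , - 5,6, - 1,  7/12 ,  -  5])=[-5,-5, - 1, - 1/14, 7/12, 3, 6]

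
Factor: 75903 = 3^1*25301^1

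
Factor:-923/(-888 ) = 2^(-3 )*3^( - 1)*13^1*37^(-1)*71^1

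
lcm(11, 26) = 286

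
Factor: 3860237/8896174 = 2^( - 1)*7^( - 1)*635441^( - 1)*3860237^1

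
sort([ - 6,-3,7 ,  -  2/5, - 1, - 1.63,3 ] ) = [- 6, - 3, - 1.63, - 1, - 2/5 , 3,7 ]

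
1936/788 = 2 + 90/197 = 2.46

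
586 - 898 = - 312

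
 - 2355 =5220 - 7575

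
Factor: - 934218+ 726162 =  - 2^3*3^1*8669^1= - 208056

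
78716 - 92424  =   - 13708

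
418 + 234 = 652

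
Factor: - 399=-3^1 * 7^1*19^1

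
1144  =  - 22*( - 52 )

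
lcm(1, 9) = 9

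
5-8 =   -  3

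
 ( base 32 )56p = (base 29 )6a1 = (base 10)5337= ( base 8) 12331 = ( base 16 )14d9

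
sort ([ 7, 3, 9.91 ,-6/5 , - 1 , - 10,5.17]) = [ - 10, - 6/5,-1,3, 5.17,7, 9.91 ] 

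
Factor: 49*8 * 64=2^9*7^2 = 25088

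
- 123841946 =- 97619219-26222727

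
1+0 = 1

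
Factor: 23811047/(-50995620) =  - 96401/206460  =  -2^(-2 ) * 3^( - 2)*5^( - 1 )*31^( - 1)*37^( - 1 ) * 96401^1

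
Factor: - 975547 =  - 173^1* 5639^1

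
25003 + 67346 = 92349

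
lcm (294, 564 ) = 27636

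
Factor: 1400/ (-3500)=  - 2^1 * 5^(- 1) = -2/5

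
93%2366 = 93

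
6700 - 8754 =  - 2054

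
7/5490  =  7/5490 =0.00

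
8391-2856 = 5535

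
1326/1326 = 1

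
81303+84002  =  165305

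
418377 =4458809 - 4040432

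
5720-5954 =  - 234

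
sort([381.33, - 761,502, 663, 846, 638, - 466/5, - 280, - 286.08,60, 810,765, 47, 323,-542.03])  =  [- 761 , - 542.03  , - 286.08, - 280, - 466/5, 47, 60,  323, 381.33, 502, 638, 663, 765, 810,846] 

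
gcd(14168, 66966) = 2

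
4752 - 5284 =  - 532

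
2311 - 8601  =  - 6290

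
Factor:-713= - 23^1 * 31^1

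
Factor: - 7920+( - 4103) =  - 11^1 * 1093^1 = -12023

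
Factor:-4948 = - 2^2*1237^1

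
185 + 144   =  329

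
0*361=0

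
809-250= 559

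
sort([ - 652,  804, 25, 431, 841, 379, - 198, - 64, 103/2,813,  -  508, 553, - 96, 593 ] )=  [ - 652,-508, - 198, - 96, - 64,25,  103/2, 379, 431, 553, 593,804,813,841 ] 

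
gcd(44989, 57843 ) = 6427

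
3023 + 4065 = 7088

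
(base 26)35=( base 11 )76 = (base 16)53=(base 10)83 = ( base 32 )2J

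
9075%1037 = 779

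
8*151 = 1208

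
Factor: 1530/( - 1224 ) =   -  5/4 = -  2^( - 2)*5^1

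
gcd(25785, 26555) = 5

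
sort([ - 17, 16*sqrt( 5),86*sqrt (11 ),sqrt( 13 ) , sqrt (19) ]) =[ - 17, sqrt( 13), sqrt( 19 )  ,  16*sqrt (5) , 86*sqrt( 11 )]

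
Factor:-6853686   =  - 2^1*3^1*7^1*17^1*29^1*331^1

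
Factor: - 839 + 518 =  - 321 = - 3^1*107^1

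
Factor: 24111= 3^3*19^1*47^1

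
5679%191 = 140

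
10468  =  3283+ 7185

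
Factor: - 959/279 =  - 3^(-2)*7^1* 31^(  -  1 )*137^1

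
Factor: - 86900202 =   -  2^1*3^5*178807^1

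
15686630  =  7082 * 2215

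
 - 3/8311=- 1 + 8308/8311= -  0.00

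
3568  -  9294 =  - 5726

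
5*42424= 212120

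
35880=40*897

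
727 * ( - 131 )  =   - 95237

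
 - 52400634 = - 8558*6123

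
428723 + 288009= 716732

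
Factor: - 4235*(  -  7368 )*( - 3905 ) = -2^3*3^1*5^2*7^1 * 11^3*71^1*307^1 = - 121849589400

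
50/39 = 50/39 = 1.28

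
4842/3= 1614 =1614.00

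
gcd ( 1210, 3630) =1210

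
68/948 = 17/237 = 0.07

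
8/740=2/185 = 0.01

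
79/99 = 79/99 = 0.80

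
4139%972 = 251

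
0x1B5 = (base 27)g5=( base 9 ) 535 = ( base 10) 437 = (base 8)665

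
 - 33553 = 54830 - 88383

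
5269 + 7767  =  13036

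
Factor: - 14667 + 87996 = 3^1* 24443^1= 73329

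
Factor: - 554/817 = -2^1 * 19^( - 1 )*43^( - 1)* 277^1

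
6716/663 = 10 + 86/663 =10.13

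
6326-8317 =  - 1991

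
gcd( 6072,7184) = 8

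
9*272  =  2448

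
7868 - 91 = 7777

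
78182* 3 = 234546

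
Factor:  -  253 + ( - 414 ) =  - 23^1*29^1 = - 667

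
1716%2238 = 1716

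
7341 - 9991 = - 2650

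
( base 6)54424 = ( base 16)1d50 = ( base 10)7504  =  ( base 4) 1311100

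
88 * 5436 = 478368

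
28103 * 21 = 590163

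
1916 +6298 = 8214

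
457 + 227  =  684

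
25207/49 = 3601/7 = 514.43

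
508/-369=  - 2 + 230/369 = - 1.38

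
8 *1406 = 11248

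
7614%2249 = 867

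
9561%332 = 265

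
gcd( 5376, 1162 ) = 14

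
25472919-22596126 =2876793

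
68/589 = 68/589 = 0.12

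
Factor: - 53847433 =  - 53847433^1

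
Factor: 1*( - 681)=-681 = - 3^1*227^1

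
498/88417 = 498/88417 = 0.01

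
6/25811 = 6/25811 = 0.00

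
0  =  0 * 18735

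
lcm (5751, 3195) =28755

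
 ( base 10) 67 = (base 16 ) 43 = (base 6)151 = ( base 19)3a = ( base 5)232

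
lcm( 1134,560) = 45360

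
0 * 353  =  0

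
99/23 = 4 + 7/23 = 4.30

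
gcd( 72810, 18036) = 18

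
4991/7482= 4991/7482 = 0.67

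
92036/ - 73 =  - 92036/73 = - 1260.77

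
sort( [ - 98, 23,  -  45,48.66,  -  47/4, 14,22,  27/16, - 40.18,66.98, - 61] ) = [  -  98,- 61, - 45, - 40.18 ,-47/4, 27/16, 14,22,23,  48.66,66.98 ]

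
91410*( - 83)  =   - 7587030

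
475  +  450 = 925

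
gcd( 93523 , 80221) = 1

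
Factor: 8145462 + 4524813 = 12670275 = 3^1 * 5^2*168937^1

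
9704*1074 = 10422096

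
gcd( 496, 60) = 4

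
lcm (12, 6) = 12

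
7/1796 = 7/1796 = 0.00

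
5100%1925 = 1250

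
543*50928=27653904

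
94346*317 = 29907682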